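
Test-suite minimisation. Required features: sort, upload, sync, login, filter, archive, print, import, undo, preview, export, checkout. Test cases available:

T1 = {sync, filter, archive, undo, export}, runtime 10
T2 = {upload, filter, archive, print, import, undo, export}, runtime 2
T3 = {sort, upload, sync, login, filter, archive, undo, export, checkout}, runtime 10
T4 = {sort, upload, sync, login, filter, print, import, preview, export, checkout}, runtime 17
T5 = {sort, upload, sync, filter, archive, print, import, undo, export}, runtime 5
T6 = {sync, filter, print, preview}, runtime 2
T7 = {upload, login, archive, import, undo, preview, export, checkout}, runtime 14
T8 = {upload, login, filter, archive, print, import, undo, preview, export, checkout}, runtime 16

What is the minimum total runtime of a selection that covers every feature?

T2, T3, T6 cover every feature at runtime 2 + 10 + 2 = 14.
Any cover uses at least 2 test cases; among all covering selections none totals below 14.

14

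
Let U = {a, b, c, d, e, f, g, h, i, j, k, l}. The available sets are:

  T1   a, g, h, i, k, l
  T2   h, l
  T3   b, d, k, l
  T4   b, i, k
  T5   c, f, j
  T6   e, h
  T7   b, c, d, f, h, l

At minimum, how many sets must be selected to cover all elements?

4

T1, T3, T5, T6 together cover {a, b, c, d, e, f, g, h, i, j, k, l} — every element.
No 3 of the 7 sets cover everything (all 35 triples fall short), so 4 is minimum.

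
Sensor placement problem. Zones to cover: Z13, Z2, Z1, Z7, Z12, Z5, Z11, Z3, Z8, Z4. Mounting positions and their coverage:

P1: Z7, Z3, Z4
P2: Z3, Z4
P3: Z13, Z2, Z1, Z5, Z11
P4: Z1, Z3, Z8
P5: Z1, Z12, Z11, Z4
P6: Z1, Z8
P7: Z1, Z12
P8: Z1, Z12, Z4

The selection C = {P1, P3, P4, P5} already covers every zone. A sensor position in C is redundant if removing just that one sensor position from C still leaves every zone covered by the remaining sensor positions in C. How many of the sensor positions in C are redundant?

0

Drop P1: Z7 uncovered — not redundant.
Drop P3: Z13, Z2, Z5 uncovered — not redundant.
Drop P4: Z8 uncovered — not redundant.
Drop P5: Z12 uncovered — not redundant.
None of the sensor positions in C is redundant.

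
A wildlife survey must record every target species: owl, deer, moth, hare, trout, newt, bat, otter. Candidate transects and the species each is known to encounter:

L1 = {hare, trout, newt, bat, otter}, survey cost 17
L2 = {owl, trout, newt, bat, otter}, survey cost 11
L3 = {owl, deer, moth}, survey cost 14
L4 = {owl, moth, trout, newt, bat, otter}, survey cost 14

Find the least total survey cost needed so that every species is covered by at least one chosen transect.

31

L1, L3 cover every species at survey cost 17 + 14 = 31.
Any cover uses at least 2 transects; among all covering selections none totals below 31.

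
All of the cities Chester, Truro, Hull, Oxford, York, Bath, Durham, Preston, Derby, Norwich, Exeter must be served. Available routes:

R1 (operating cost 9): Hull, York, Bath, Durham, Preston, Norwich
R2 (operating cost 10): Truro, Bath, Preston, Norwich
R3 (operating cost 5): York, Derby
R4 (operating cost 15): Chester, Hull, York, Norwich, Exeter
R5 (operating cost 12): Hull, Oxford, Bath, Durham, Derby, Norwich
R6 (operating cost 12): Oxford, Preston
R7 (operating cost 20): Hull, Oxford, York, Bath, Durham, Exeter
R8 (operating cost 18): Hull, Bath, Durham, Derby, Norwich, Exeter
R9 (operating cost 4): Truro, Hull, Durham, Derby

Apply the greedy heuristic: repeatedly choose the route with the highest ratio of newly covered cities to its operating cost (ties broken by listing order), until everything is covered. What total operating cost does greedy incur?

Pick 1: R9 adds 4 new (Truro, Hull, Durham, Derby) at operating cost 4 (ratio 4/4).
Pick 2: R1 adds 4 new (York, Bath, Preston, Norwich) at operating cost 9 (ratio 4/9).
Pick 3: R4 adds 2 new (Chester, Exeter) at operating cost 15 (ratio 2/15).
Pick 4: R5 adds 1 new (Oxford) at operating cost 12 (ratio 1/12).
Greedy total operating cost: 4 + 9 + 15 + 12 = 40. (The true optimum is 37, so greedy overshoots here.)

40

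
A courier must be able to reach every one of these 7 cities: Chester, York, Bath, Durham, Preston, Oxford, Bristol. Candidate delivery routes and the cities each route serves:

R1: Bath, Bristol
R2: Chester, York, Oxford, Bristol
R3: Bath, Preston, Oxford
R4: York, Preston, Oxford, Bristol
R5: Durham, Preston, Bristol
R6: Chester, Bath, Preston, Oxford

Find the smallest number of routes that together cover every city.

R1, R2, R5 together cover {Chester, York, Bath, Durham, Preston, Oxford, Bristol} — every city.
No 2 of the 6 routes cover everything (all 15 pairs fall short), so 3 is minimum.

3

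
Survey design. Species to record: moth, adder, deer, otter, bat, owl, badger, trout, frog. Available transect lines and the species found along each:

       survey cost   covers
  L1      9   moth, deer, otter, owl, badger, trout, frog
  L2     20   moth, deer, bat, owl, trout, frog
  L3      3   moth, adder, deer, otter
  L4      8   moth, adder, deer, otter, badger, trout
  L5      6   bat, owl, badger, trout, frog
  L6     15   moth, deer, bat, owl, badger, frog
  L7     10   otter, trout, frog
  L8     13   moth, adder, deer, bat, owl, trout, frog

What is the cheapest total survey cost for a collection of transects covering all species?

9

L3, L5 cover every species at survey cost 3 + 6 = 9.
Any cover uses at least 2 transects; among all covering selections none totals below 9.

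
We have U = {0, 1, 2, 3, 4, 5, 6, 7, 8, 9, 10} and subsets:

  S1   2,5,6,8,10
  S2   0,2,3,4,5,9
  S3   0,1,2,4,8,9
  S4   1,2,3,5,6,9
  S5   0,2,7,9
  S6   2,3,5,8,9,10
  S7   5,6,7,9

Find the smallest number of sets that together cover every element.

S3, S6, S7 together cover {0, 1, 2, 3, 4, 5, 6, 7, 8, 9, 10} — every element.
No 2 of the 7 sets cover everything (all 21 pairs fall short), so 3 is minimum.
Greedy (largest uncovered first) would take S2, S1, S3, S5 — 4 sets — but 3 suffice.

3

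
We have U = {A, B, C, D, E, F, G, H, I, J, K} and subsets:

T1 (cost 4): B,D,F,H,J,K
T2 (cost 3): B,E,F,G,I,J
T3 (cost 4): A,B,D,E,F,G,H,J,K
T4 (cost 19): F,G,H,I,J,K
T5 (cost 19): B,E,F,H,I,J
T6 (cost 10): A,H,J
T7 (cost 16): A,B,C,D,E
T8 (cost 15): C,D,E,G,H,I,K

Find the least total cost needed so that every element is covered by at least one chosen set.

T3, T8 cover every element at cost 4 + 15 = 19.
Any cover uses at least 2 sets; among all covering selections none totals below 19.
Greedy by coverage-per-cost would pick T3, T2, T8 for 22 — worse than the optimum 19.

19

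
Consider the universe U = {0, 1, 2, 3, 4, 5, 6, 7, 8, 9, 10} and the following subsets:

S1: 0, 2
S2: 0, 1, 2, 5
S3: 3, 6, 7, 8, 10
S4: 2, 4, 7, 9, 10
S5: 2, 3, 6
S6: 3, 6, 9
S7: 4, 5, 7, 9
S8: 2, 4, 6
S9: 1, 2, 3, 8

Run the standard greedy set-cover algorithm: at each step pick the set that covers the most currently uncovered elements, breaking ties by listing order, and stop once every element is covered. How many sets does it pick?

3

Pick 1: S3 covers 5 new elements (3, 6, 7, 8, 10).
Pick 2: S2 covers 4 new elements (0, 1, 2, 5).
Pick 3: S4 covers 2 new elements (4, 9).
Greedy uses 3 sets.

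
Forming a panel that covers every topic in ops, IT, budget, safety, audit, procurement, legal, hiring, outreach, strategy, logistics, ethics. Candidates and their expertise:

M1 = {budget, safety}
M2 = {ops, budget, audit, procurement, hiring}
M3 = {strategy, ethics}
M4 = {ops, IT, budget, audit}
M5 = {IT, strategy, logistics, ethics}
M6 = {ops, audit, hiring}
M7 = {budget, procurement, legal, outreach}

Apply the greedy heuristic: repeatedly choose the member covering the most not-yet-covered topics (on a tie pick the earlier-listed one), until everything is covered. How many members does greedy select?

Pick 1: M2 covers 5 new topics (ops, budget, audit, procurement, hiring).
Pick 2: M5 covers 4 new topics (IT, strategy, logistics, ethics).
Pick 3: M7 covers 2 new topics (legal, outreach).
Pick 4: M1 covers 1 new topics (safety).
Greedy uses 4 members.

4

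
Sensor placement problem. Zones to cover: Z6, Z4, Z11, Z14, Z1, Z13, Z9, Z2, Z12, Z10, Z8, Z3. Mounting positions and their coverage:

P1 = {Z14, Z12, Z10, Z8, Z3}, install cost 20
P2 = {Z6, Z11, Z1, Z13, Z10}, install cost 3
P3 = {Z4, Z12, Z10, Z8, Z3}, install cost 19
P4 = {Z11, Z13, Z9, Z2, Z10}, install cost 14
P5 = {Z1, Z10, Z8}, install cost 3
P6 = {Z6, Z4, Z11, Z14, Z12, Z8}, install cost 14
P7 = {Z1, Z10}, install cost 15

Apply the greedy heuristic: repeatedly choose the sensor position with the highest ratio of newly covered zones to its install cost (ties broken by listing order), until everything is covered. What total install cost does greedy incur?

Pick 1: P2 adds 5 new (Z6, Z11, Z1, Z13, Z10) at install cost 3 (ratio 5/3).
Pick 2: P5 adds 1 new (Z8) at install cost 3 (ratio 1/3).
Pick 3: P6 adds 3 new (Z4, Z14, Z12) at install cost 14 (ratio 3/14).
Pick 4: P4 adds 2 new (Z9, Z2) at install cost 14 (ratio 2/14).
Pick 5: P3 adds 1 new (Z3) at install cost 19 (ratio 1/19).
Greedy total install cost: 3 + 3 + 14 + 14 + 19 = 53. (The true optimum is 50, so greedy overshoots here.)

53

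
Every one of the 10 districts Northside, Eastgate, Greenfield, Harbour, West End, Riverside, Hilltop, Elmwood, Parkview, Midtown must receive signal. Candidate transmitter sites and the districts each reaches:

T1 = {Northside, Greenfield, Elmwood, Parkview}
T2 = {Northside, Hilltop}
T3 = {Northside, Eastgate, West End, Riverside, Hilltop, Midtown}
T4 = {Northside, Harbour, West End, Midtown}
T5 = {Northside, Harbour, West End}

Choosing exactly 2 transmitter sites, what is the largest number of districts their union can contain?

Choosing T1, T3 covers {Northside, Eastgate, Greenfield, West End, Riverside, Hilltop, Elmwood, Parkview, Midtown} — 9 districts.
No choice of 2 transmitter sites does better; here Harbour is left uncovered.

9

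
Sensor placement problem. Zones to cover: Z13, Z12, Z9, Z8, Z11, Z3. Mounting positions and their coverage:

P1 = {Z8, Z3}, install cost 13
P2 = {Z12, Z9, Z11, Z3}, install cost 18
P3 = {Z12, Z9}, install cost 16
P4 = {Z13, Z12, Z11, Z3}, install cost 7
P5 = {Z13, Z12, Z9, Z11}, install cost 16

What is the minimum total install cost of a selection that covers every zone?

P1, P5 cover every zone at install cost 13 + 16 = 29.
Any cover uses at least 2 sensor positions; among all covering selections none totals below 29.
Greedy by coverage-per-install cost would pick P4, P1, P3 for 36 — worse than the optimum 29.

29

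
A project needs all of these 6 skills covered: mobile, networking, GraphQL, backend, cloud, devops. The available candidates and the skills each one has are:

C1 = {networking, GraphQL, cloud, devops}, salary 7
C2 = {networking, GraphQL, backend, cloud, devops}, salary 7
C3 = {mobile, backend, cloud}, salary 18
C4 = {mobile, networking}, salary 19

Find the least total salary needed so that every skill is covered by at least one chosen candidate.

C1, C3 cover every skill at salary 7 + 18 = 25.
Any cover uses at least 2 candidates; among all covering selections none totals below 25.

25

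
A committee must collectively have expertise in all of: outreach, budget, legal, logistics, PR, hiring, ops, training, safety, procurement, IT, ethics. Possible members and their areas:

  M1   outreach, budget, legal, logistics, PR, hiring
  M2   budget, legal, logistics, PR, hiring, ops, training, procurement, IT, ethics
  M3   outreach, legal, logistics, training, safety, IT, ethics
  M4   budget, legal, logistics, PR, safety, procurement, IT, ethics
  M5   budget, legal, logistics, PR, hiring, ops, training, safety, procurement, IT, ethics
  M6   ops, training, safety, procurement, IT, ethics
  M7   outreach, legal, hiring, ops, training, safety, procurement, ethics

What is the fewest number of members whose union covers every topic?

M1, M5 together cover {outreach, budget, legal, logistics, PR, hiring, ops, training, safety, procurement, IT, ethics} — every topic.
No single member contains all 12 topics, so 2 is optimal.

2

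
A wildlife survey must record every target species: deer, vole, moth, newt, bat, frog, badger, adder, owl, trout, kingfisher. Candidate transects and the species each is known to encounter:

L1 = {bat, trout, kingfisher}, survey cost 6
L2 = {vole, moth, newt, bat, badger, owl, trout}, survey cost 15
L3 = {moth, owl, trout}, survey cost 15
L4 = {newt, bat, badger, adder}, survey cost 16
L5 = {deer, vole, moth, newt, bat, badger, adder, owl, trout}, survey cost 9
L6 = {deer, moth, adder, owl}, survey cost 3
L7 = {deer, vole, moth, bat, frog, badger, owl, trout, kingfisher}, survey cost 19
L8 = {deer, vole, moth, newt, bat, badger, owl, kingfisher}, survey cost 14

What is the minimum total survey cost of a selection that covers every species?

28

L5, L7 cover every species at survey cost 9 + 19 = 28.
Any cover uses at least 2 transects; among all covering selections none totals below 28.
Greedy by coverage-per-survey cost would pick L6, L5, L1, L7 for 37 — worse than the optimum 28.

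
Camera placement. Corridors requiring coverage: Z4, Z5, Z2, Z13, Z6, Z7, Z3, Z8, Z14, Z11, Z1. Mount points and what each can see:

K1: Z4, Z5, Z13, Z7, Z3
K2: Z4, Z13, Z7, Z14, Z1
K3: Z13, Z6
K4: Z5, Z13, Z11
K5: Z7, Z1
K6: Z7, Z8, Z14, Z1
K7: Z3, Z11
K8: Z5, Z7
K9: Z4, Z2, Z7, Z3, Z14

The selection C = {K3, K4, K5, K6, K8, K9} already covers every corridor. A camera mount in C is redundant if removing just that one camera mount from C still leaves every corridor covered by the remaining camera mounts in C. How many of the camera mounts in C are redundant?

Drop K3: Z6 uncovered — not redundant.
Drop K4: Z11 uncovered — not redundant.
Drop K5: the rest still cover every corridor — redundant.
Drop K6: Z8 uncovered — not redundant.
Drop K8: the rest still cover every corridor — redundant.
Drop K9: Z4, Z2, Z3 uncovered — not redundant.
2 redundant: K5, K8.

2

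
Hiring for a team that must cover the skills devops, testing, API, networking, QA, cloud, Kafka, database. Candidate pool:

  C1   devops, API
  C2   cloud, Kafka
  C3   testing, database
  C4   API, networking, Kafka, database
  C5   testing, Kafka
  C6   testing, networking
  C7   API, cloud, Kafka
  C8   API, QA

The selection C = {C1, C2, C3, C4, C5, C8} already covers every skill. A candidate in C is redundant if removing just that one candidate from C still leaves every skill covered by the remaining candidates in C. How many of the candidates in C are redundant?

2

Drop C1: devops uncovered — not redundant.
Drop C2: cloud uncovered — not redundant.
Drop C3: the rest still cover every skill — redundant.
Drop C4: networking uncovered — not redundant.
Drop C5: the rest still cover every skill — redundant.
Drop C8: QA uncovered — not redundant.
2 redundant: C3, C5.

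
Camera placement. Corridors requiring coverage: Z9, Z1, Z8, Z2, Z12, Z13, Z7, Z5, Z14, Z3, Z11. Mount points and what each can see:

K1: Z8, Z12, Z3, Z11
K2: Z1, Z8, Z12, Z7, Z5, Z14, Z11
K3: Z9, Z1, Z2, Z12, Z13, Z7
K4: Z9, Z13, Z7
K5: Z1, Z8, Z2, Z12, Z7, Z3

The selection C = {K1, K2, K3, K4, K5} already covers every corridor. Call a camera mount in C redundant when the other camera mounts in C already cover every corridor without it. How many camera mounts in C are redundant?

4

Drop K1: the rest still cover every corridor — redundant.
Drop K2: Z5, Z14 uncovered — not redundant.
Drop K3: the rest still cover every corridor — redundant.
Drop K4: the rest still cover every corridor — redundant.
Drop K5: the rest still cover every corridor — redundant.
4 redundant: K1, K3, K4, K5.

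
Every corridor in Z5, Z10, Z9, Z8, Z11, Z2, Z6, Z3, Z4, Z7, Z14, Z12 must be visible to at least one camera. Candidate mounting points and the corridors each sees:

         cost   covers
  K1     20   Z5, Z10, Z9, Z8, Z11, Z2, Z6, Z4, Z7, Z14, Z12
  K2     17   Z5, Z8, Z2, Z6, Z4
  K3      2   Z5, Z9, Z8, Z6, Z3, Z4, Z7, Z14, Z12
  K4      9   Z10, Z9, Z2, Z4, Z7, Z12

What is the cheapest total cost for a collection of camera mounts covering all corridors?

22

K1, K3 cover every corridor at cost 20 + 2 = 22.
Any cover uses at least 2 camera mounts; among all covering selections none totals below 22.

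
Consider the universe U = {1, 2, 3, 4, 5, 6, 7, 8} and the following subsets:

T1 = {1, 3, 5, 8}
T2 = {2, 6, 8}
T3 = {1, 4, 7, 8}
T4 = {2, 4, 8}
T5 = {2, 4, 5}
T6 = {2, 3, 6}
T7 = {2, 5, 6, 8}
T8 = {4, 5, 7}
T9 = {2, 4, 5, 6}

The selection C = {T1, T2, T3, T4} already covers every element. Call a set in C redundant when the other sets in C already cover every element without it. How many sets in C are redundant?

Drop T1: 3, 5 uncovered — not redundant.
Drop T2: 6 uncovered — not redundant.
Drop T3: 7 uncovered — not redundant.
Drop T4: the rest still cover every element — redundant.
1 redundant: T4.

1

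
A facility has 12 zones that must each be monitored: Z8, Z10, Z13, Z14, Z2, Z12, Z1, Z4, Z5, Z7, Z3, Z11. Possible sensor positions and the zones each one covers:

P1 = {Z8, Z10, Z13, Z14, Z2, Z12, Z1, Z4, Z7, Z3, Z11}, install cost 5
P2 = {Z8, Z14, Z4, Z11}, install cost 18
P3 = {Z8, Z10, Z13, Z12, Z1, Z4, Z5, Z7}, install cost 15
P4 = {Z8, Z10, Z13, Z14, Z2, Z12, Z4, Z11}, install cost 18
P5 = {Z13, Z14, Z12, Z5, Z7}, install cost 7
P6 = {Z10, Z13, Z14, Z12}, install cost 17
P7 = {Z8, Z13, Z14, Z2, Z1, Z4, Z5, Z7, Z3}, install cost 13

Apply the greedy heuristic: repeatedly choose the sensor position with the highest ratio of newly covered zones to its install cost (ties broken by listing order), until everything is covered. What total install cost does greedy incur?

Pick 1: P1 adds 11 new (Z8, Z10, Z13, Z14, Z2, Z12, Z1, Z4, Z7, Z3, Z11) at install cost 5 (ratio 11/5).
Pick 2: P5 adds 1 new (Z5) at install cost 7 (ratio 1/7).
Greedy total install cost: 5 + 7 = 12.

12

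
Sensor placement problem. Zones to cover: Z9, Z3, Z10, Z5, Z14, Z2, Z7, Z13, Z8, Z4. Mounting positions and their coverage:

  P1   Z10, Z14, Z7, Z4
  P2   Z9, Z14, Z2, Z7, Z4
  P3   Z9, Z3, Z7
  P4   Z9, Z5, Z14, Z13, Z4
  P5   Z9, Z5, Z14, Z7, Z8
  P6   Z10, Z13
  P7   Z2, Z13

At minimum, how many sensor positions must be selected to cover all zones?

4

P1, P3, P5, P7 together cover {Z9, Z3, Z10, Z5, Z14, Z2, Z7, Z13, Z8, Z4} — every zone.
No 3 of the 7 sensor positions cover everything (all 35 triples fall short), so 4 is minimum.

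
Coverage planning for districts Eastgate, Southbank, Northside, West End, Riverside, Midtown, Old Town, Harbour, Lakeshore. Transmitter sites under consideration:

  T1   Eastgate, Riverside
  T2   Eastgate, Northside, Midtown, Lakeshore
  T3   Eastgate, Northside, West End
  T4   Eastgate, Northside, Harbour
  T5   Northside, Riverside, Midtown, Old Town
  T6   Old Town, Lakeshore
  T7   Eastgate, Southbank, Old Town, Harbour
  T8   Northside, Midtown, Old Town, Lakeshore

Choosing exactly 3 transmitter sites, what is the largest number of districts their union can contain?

8

Choosing T1, T2, T7 covers {Eastgate, Southbank, Northside, Riverside, Midtown, Old Town, Harbour, Lakeshore} — 8 districts.
No choice of 3 transmitter sites does better; here West End is left uncovered.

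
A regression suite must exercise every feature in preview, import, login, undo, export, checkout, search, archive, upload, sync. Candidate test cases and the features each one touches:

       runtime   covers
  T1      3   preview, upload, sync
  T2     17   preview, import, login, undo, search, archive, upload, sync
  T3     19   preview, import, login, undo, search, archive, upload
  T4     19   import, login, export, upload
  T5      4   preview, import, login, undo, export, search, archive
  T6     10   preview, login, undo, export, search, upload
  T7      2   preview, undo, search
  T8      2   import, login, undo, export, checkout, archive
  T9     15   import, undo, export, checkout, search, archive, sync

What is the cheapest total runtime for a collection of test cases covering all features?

7

T1, T7, T8 cover every feature at runtime 3 + 2 + 2 = 7.
Any cover uses at least 2 test cases; among all covering selections none totals below 7.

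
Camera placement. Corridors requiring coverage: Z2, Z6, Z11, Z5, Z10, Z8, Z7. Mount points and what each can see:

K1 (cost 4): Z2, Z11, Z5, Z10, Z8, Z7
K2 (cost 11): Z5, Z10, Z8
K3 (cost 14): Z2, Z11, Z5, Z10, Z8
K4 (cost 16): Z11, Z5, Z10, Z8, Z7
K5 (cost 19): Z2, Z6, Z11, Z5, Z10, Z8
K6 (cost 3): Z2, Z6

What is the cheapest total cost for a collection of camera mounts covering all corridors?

K1, K6 cover every corridor at cost 4 + 3 = 7.
Any cover uses at least 2 camera mounts; among all covering selections none totals below 7.

7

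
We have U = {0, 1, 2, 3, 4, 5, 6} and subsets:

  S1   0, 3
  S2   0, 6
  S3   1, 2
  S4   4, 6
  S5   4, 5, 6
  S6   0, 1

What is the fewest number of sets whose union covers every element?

S1, S3, S5 together cover {0, 1, 2, 3, 4, 5, 6} — every element.
No 2 of the 6 sets cover everything (all 15 pairs fall short), so 3 is minimum.

3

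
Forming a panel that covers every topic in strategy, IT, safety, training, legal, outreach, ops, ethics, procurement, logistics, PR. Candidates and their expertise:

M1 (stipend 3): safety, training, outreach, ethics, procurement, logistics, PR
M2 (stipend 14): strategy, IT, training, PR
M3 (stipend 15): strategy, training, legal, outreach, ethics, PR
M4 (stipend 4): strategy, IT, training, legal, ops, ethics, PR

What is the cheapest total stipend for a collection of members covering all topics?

M1, M4 cover every topic at stipend 3 + 4 = 7.
Any cover uses at least 2 members; among all covering selections none totals below 7.

7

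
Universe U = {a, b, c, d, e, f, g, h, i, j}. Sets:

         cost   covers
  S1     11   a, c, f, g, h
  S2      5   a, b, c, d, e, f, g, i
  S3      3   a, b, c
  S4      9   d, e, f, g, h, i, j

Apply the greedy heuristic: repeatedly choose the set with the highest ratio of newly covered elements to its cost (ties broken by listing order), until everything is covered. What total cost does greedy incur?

14

Pick 1: S2 adds 8 new (a, b, c, d, e, f, g, i) at cost 5 (ratio 8/5).
Pick 2: S4 adds 2 new (h, j) at cost 9 (ratio 2/9).
Greedy total cost: 5 + 9 = 14. (The true optimum is 12, so greedy overshoots here.)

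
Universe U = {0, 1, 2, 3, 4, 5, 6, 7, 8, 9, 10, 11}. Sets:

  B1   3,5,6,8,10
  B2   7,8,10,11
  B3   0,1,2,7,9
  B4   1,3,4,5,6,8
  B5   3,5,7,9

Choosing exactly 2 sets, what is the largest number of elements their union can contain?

10

Choosing B1, B3 covers {0, 1, 2, 3, 5, 6, 7, 8, 9, 10} — 10 elements.
No choice of 2 sets does better; here 4, 11 are left uncovered.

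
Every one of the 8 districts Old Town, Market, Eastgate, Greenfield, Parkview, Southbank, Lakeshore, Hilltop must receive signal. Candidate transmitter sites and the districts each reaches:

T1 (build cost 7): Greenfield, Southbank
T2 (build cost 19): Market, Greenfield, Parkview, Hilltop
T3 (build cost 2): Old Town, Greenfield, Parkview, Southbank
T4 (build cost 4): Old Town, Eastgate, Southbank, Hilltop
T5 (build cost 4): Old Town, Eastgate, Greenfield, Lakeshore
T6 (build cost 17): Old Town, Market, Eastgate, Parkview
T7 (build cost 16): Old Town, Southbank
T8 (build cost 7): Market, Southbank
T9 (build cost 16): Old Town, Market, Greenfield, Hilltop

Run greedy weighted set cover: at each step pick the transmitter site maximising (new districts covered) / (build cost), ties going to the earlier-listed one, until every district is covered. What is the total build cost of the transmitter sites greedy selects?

17

Pick 1: T3 adds 4 new (Old Town, Greenfield, Parkview, Southbank) at build cost 2 (ratio 4/2).
Pick 2: T4 adds 2 new (Eastgate, Hilltop) at build cost 4 (ratio 2/4).
Pick 3: T5 adds 1 new (Lakeshore) at build cost 4 (ratio 1/4).
Pick 4: T8 adds 1 new (Market) at build cost 7 (ratio 1/7).
Greedy total build cost: 2 + 4 + 4 + 7 = 17.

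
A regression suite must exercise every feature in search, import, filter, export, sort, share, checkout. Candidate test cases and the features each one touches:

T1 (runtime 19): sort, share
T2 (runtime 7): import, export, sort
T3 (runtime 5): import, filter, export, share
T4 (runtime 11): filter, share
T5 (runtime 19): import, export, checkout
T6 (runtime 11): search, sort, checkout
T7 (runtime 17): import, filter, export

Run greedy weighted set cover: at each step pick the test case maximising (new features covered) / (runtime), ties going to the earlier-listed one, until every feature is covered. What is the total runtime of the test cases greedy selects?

Pick 1: T3 adds 4 new (import, filter, export, share) at runtime 5 (ratio 4/5).
Pick 2: T6 adds 3 new (search, sort, checkout) at runtime 11 (ratio 3/11).
Greedy total runtime: 5 + 11 = 16.

16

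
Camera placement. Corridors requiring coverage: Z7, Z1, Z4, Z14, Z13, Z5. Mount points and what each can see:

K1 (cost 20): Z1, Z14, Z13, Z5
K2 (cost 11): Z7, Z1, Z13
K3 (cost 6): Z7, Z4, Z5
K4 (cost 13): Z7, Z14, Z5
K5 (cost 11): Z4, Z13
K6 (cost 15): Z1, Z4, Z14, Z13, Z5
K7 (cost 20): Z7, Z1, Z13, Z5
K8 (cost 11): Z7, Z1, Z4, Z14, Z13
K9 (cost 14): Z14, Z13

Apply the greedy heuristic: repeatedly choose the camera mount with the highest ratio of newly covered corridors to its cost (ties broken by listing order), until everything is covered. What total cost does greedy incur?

Pick 1: K3 adds 3 new (Z7, Z4, Z5) at cost 6 (ratio 3/6).
Pick 2: K8 adds 3 new (Z1, Z14, Z13) at cost 11 (ratio 3/11).
Greedy total cost: 6 + 11 = 17.

17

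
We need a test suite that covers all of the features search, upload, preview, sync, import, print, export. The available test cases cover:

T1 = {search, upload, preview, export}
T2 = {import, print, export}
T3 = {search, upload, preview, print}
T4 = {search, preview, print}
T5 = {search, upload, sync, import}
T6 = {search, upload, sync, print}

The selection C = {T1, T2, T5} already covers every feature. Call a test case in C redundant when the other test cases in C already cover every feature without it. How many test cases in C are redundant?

0

Drop T1: preview uncovered — not redundant.
Drop T2: print uncovered — not redundant.
Drop T5: sync uncovered — not redundant.
None of the test cases in C is redundant.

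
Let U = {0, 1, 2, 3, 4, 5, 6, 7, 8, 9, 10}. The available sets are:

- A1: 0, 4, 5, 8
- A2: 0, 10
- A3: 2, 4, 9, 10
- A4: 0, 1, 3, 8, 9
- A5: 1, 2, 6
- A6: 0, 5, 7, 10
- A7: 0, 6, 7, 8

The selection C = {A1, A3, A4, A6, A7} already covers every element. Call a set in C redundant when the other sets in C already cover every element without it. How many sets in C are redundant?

2

Drop A1: the rest still cover every element — redundant.
Drop A3: 2 uncovered — not redundant.
Drop A4: 1, 3 uncovered — not redundant.
Drop A6: the rest still cover every element — redundant.
Drop A7: 6 uncovered — not redundant.
2 redundant: A1, A6.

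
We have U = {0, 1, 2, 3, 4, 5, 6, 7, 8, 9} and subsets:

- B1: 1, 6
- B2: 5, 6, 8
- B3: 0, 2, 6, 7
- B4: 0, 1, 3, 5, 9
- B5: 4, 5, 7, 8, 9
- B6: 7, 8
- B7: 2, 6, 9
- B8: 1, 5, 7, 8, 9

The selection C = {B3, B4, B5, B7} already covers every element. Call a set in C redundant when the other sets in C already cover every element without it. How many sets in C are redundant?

2

Drop B3: the rest still cover every element — redundant.
Drop B4: 1, 3 uncovered — not redundant.
Drop B5: 4, 8 uncovered — not redundant.
Drop B7: the rest still cover every element — redundant.
2 redundant: B3, B7.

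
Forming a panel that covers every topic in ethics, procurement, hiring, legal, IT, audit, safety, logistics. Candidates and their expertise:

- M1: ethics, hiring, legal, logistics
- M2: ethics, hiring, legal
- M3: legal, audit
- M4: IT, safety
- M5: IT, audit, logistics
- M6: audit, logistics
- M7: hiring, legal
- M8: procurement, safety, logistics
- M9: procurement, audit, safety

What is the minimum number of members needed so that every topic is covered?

M1, M4, M9 together cover {ethics, procurement, hiring, legal, IT, audit, safety, logistics} — every topic.
No 2 of the 9 members cover everything (all 36 pairs fall short), so 3 is minimum.

3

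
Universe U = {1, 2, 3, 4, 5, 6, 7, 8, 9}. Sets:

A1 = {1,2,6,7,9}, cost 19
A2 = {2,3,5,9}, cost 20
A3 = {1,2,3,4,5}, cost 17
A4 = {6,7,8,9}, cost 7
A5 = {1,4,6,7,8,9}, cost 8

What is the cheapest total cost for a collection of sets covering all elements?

A3, A4 cover every element at cost 17 + 7 = 24.
Any cover uses at least 2 sets; among all covering selections none totals below 24.

24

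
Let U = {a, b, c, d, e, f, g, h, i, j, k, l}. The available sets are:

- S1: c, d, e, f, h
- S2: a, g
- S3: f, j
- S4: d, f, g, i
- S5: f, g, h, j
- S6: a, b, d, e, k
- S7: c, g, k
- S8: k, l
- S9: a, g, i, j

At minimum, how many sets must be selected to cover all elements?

S1, S6, S8, S9 together cover {a, b, c, d, e, f, g, h, i, j, k, l} — every element.
No 3 of the 9 sets cover everything (all 84 triples fall short), so 4 is minimum.

4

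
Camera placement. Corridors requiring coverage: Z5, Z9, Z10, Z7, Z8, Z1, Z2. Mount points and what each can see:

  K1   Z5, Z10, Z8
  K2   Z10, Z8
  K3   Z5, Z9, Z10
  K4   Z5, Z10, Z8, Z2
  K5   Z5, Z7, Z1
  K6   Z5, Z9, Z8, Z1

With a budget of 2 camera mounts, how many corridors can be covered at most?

Choosing K4, K5 covers {Z5, Z10, Z7, Z8, Z1, Z2} — 6 corridors.
No choice of 2 camera mounts does better; here Z9 is left uncovered.

6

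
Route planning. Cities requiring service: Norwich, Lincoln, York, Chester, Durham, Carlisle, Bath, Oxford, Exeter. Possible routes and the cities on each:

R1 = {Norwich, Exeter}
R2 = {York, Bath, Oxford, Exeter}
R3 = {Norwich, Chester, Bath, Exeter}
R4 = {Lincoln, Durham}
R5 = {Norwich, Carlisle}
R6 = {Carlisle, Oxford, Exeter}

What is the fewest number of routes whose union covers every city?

R2, R3, R4, R5 together cover {Norwich, Lincoln, York, Chester, Durham, Carlisle, Bath, Oxford, Exeter} — every city.
No 3 of the 6 routes cover everything (all 20 triples fall short), so 4 is minimum.

4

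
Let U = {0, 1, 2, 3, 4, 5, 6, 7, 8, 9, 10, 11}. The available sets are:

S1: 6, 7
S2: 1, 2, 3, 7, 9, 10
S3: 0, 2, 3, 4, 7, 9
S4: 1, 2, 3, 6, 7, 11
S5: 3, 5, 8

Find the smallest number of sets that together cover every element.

4

S2, S3, S4, S5 together cover {0, 1, 2, 3, 4, 5, 6, 7, 8, 9, 10, 11} — every element.
No 3 of the 5 sets cover everything (all 10 triples fall short), so 4 is minimum.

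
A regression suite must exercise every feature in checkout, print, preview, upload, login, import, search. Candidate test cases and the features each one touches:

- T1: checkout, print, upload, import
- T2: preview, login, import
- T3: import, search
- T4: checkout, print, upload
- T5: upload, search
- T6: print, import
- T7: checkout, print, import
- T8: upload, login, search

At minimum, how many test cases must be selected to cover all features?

3

T1, T2, T3 together cover {checkout, print, preview, upload, login, import, search} — every feature.
No 2 of the 8 test cases cover everything (all 28 pairs fall short), so 3 is minimum.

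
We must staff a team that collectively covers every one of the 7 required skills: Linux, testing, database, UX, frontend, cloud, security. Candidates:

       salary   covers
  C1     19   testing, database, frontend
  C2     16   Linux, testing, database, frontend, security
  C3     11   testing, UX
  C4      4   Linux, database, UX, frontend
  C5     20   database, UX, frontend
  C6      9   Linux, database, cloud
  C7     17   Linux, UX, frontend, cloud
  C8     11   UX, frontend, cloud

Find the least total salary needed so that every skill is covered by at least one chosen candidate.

27

C2, C8 cover every skill at salary 16 + 11 = 27.
Any cover uses at least 2 candidates; among all covering selections none totals below 27.
Greedy by coverage-per-salary would pick C4, C2, C6 for 29 — worse than the optimum 27.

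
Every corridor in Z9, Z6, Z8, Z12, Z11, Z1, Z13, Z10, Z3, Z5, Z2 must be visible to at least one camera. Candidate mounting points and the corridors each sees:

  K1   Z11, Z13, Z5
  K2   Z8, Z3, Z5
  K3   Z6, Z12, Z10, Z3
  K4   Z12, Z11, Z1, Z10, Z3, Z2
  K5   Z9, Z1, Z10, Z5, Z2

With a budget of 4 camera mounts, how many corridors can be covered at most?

11

Choosing K1, K2, K3, K5 covers {Z9, Z6, Z8, Z12, Z11, Z1, Z13, Z10, Z3, Z5, Z2} — 11 corridors.
That is all 11 corridors.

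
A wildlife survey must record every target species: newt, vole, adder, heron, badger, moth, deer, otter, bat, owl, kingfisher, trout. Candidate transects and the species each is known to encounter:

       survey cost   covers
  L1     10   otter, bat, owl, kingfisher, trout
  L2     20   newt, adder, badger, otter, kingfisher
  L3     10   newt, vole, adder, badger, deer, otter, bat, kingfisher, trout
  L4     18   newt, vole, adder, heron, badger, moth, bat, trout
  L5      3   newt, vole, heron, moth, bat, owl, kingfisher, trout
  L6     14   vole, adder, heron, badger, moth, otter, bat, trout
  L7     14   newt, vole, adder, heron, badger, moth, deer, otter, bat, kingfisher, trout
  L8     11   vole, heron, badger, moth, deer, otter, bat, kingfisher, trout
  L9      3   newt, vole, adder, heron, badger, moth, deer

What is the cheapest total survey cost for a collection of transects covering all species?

13

L1, L9 cover every species at survey cost 10 + 3 = 13.
Any cover uses at least 2 transects; among all covering selections none totals below 13.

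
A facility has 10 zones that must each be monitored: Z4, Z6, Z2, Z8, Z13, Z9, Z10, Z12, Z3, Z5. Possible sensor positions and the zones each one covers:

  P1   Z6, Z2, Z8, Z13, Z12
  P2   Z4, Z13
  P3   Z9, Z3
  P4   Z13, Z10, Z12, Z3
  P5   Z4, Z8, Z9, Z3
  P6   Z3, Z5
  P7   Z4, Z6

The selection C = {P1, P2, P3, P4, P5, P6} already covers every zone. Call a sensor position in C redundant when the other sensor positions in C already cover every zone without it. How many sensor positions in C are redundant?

3

Drop P1: Z6, Z2 uncovered — not redundant.
Drop P2: the rest still cover every zone — redundant.
Drop P3: the rest still cover every zone — redundant.
Drop P4: Z10 uncovered — not redundant.
Drop P5: the rest still cover every zone — redundant.
Drop P6: Z5 uncovered — not redundant.
3 redundant: P2, P3, P5.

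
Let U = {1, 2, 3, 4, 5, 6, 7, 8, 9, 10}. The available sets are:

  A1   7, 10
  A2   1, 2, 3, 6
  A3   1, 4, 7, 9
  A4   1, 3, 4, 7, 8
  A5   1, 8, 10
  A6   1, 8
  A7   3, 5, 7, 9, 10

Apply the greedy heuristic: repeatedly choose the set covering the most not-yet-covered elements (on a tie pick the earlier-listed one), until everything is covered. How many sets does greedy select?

Pick 1: A4 covers 5 new elements (1, 3, 4, 7, 8).
Pick 2: A7 covers 3 new elements (5, 9, 10).
Pick 3: A2 covers 2 new elements (2, 6).
Greedy uses 3 sets.

3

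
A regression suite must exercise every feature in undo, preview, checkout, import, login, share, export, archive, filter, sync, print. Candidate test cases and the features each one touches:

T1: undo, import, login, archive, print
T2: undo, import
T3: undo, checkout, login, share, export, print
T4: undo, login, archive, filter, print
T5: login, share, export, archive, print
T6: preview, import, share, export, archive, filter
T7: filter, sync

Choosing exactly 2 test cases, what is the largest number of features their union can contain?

10

Choosing T3, T6 covers {undo, preview, checkout, import, login, share, export, archive, filter, print} — 10 features.
No choice of 2 test cases does better; here sync is left uncovered.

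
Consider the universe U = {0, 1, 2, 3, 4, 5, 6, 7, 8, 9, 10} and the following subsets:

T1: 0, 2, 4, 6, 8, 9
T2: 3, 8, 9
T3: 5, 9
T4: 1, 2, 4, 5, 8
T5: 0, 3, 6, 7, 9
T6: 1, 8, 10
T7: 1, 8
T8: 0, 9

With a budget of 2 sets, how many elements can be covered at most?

10

Choosing T4, T5 covers {0, 1, 2, 3, 4, 5, 6, 7, 8, 9} — 10 elements.
No choice of 2 sets does better; here 10 is left uncovered.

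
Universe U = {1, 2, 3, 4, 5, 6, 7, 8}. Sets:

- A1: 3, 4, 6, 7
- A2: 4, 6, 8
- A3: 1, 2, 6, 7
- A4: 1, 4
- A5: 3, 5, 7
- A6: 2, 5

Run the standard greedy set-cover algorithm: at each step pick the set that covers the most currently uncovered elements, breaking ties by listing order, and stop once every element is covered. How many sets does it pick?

4

Pick 1: A1 covers 4 new elements (3, 4, 6, 7).
Pick 2: A3 covers 2 new elements (1, 2).
Pick 3: A2 covers 1 new elements (8).
Pick 4: A5 covers 1 new elements (5).
Greedy uses 4 sets. (The true minimum is 3.)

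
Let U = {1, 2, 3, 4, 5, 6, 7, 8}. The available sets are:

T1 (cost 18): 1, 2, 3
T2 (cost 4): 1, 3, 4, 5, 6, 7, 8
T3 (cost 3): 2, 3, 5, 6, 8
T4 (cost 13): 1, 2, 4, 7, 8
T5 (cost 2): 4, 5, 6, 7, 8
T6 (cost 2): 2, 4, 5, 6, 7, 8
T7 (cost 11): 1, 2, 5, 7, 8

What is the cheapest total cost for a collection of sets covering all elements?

6

T2, T6 cover every element at cost 4 + 2 = 6.
Any cover uses at least 2 sets; among all covering selections none totals below 6.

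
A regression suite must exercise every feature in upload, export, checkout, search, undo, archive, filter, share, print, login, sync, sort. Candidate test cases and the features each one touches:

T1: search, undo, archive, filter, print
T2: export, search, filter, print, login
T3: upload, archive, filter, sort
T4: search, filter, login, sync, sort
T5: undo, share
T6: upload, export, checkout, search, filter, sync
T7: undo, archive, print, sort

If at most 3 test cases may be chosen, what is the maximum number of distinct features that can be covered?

11

Choosing T1, T4, T6 covers {upload, export, checkout, search, undo, archive, filter, print, login, sync, sort} — 11 features.
No choice of 3 test cases does better; here share is left uncovered.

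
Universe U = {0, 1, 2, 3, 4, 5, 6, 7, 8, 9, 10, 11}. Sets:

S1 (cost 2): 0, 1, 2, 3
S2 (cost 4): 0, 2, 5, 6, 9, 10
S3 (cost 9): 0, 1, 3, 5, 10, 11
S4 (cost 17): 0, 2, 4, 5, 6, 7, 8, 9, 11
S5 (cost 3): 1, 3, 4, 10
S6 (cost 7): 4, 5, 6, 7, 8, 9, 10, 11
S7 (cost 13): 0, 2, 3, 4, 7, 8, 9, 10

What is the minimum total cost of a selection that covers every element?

S1, S6 cover every element at cost 2 + 7 = 9.
Any cover uses at least 2 sets; among all covering selections none totals below 9.

9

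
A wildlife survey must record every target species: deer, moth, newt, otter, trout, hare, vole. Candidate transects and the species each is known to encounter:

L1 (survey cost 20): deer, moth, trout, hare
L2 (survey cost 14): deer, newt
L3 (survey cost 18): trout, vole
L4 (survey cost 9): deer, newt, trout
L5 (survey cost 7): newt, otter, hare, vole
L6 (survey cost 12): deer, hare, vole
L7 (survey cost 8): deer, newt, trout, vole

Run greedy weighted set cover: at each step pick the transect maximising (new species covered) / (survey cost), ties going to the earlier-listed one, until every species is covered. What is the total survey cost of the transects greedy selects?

Pick 1: L5 adds 4 new (newt, otter, hare, vole) at survey cost 7 (ratio 4/7).
Pick 2: L7 adds 2 new (deer, trout) at survey cost 8 (ratio 2/8).
Pick 3: L1 adds 1 new (moth) at survey cost 20 (ratio 1/20).
Greedy total survey cost: 7 + 8 + 20 = 35. (The true optimum is 27, so greedy overshoots here.)

35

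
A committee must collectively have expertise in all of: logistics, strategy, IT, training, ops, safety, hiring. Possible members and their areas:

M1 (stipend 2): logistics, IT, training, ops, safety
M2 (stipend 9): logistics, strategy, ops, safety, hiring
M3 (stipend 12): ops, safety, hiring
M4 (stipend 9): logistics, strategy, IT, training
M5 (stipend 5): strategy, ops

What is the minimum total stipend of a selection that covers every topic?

M1, M2 cover every topic at stipend 2 + 9 = 11.
Any cover uses at least 2 members; among all covering selections none totals below 11.

11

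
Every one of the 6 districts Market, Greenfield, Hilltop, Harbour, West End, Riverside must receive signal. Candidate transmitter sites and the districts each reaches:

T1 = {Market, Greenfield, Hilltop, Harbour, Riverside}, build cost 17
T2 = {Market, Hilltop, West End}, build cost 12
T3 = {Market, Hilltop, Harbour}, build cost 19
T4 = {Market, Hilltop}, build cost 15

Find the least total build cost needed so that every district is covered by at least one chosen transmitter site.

29

T1, T2 cover every district at build cost 17 + 12 = 29.
Any cover uses at least 2 transmitter sites; among all covering selections none totals below 29.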